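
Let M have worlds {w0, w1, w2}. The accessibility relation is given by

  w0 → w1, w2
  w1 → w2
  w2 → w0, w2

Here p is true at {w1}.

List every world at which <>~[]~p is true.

{w2}

w0: successors {w1, w2}; ~[]~p there: w1:F, w2:F. ✗
w1: successors {w2}; ~[]~p there: w2:F. ✗
w2: successors {w0, w2}; ~[]~p there: w0:T, w2:F. ✓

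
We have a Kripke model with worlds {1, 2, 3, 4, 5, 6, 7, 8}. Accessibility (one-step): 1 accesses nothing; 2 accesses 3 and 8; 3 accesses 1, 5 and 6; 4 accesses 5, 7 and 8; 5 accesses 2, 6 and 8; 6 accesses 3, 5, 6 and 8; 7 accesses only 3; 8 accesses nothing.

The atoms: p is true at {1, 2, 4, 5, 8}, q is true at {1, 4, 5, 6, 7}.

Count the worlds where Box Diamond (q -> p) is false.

5

1: no successors, so Box Diamond (q -> p) holds vacuously. ✓
2: successors {3, 8}; Diamond (q -> p) there: 3:T, 8:F. ✗
3: successors {1, 5, 6}; Diamond (q -> p) there: 1:F, 5:T, 6:T. ✗
4: successors {5, 7, 8}; Diamond (q -> p) there: 5:T, 7:T, 8:F. ✗
5: successors {2, 6, 8}; Diamond (q -> p) there: 2:T, 6:T, 8:F. ✗
6: successors {3, 5, 6, 8}; Diamond (q -> p) there: 3:T, 5:T, 6:T, 8:F. ✗
7: successors {3}; Diamond (q -> p) there: 3:T. ✓
8: no successors, so Box Diamond (q -> p) holds vacuously. ✓
Satisfying worlds: {1, 7, 8}.
So Box Diamond (q -> p) fails at the other 5 worlds.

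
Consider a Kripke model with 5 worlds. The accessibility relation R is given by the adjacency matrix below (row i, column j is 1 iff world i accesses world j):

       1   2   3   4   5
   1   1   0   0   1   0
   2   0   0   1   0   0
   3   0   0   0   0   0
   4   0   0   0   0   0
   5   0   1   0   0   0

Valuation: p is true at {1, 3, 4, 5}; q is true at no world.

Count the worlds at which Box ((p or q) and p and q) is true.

1: successors {1, 4}; (p or q) and p and q there: 1:F, 4:F. ✗
2: successors {3}; (p or q) and p and q there: 3:F. ✗
3: no successors, so Box ((p or q) and p and q) holds vacuously. ✓
4: no successors, so Box ((p or q) and p and q) holds vacuously. ✓
5: successors {2}; (p or q) and p and q there: 2:F. ✗
Satisfying worlds: {3, 4}.

2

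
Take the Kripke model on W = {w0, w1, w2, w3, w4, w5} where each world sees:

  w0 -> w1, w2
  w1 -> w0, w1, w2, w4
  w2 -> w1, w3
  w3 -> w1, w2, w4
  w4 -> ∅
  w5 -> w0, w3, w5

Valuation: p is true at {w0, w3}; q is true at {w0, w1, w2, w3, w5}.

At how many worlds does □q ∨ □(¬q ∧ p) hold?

4

w0: □q is T, □(¬q ∧ p) is F. ✓
w1: □q is F, □(¬q ∧ p) is F. ✗
w2: □q is T, □(¬q ∧ p) is F. ✓
w3: □q is F, □(¬q ∧ p) is F. ✗
w4: □q is T, □(¬q ∧ p) is T. ✓
w5: □q is T, □(¬q ∧ p) is F. ✓
Satisfying worlds: {w0, w2, w4, w5}.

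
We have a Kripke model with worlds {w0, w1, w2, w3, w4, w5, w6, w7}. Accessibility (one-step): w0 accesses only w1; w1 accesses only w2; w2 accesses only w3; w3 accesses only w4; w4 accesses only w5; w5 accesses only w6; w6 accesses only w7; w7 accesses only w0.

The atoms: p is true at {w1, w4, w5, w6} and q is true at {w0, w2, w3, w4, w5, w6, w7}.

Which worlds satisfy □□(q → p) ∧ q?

{w2, w3, w4, w7}

w0: □□(q → p) is F, q is T. ✗
w1: □□(q → p) is F, q is F. ✗
w2: □□(q → p) is T, q is T. ✓
w3: □□(q → p) is T, q is T. ✓
w4: □□(q → p) is T, q is T. ✓
w5: □□(q → p) is F, q is T. ✗
w6: □□(q → p) is F, q is T. ✗
w7: □□(q → p) is T, q is T. ✓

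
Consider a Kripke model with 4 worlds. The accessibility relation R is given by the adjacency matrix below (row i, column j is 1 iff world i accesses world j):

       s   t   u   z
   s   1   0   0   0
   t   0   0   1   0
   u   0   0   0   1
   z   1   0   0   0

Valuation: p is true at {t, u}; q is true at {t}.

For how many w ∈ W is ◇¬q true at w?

s: successors {s}; ¬q there: s:T. ✓
t: successors {u}; ¬q there: u:T. ✓
u: successors {z}; ¬q there: z:T. ✓
z: successors {s}; ¬q there: s:T. ✓
Satisfying worlds: {s, t, u, z}.

4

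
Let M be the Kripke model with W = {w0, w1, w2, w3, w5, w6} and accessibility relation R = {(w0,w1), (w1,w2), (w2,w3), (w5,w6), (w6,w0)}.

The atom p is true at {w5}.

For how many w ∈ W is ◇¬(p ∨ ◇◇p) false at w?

w0: successors {w1}; ¬(p ∨ ◇◇p) there: w1:T. ✓
w1: successors {w2}; ¬(p ∨ ◇◇p) there: w2:T. ✓
w2: successors {w3}; ¬(p ∨ ◇◇p) there: w3:T. ✓
w3: no successors, so ◇¬(p ∨ ◇◇p) fails. ✗
w5: successors {w6}; ¬(p ∨ ◇◇p) there: w6:T. ✓
w6: successors {w0}; ¬(p ∨ ◇◇p) there: w0:T. ✓
Satisfying worlds: {w0, w1, w2, w5, w6}.
So ◇¬(p ∨ ◇◇p) fails at the other 1 world.

1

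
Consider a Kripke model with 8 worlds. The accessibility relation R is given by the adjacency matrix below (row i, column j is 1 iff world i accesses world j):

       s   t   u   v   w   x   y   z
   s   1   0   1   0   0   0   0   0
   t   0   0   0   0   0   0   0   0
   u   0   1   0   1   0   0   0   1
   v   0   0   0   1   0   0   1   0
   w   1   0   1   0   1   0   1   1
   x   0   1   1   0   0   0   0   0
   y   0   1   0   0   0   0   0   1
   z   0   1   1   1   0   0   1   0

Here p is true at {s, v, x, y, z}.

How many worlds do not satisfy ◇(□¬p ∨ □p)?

3

s: successors {s, u}; □¬p ∨ □p there: s:F, u:F. ✗
t: no successors, so ◇(□¬p ∨ □p) fails. ✗
u: successors {t, v, z}; □¬p ∨ □p there: t:T, v:T, z:F. ✓
v: successors {v, y}; □¬p ∨ □p there: v:T, y:F. ✓
w: successors {s, u, w, y, z}; □¬p ∨ □p there: s:F, u:F, w:F, y:F, z:F. ✗
x: successors {t, u}; □¬p ∨ □p there: t:T, u:F. ✓
y: successors {t, z}; □¬p ∨ □p there: t:T, z:F. ✓
z: successors {t, u, v, y}; □¬p ∨ □p there: t:T, u:F, v:T, y:F. ✓
Satisfying worlds: {u, v, x, y, z}.
So ◇(□¬p ∨ □p) fails at the other 3 worlds.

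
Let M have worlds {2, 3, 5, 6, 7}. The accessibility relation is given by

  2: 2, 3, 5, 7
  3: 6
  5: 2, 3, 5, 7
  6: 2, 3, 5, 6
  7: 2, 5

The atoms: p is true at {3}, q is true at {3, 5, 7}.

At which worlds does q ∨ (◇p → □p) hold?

{3, 5, 7}

2: q is F, ◇p → □p is F. ✗
3: q is T, ◇p → □p is T. ✓
5: q is T, ◇p → □p is F. ✓
6: q is F, ◇p → □p is F. ✗
7: q is T, ◇p → □p is T. ✓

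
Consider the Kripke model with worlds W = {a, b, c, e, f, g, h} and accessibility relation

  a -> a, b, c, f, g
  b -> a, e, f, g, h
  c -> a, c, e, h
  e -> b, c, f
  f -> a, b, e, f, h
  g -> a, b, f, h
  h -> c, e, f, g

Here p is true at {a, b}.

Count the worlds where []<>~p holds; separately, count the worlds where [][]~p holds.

7 and 0

For []<>~p:
a: successors {a, b, c, f, g}; <>~p there: a:T, b:T, c:T, f:T, g:T. ✓
b: successors {a, e, f, g, h}; <>~p there: a:T, e:T, f:T, g:T, h:T. ✓
c: successors {a, c, e, h}; <>~p there: a:T, c:T, e:T, h:T. ✓
e: successors {b, c, f}; <>~p there: b:T, c:T, f:T. ✓
f: successors {a, b, e, f, h}; <>~p there: a:T, b:T, e:T, f:T, h:T. ✓
g: successors {a, b, f, h}; <>~p there: a:T, b:T, f:T, h:T. ✓
h: successors {c, e, f, g}; <>~p there: c:T, e:T, f:T, g:T. ✓
— 7 worlds.
For [][]~p:
a: successors {a, b, c, f, g}; []~p there: a:F, b:F, c:F, f:F, g:F. ✗
b: successors {a, e, f, g, h}; []~p there: a:F, e:F, f:F, g:F, h:T. ✗
c: successors {a, c, e, h}; []~p there: a:F, c:F, e:F, h:T. ✗
e: successors {b, c, f}; []~p there: b:F, c:F, f:F. ✗
f: successors {a, b, e, f, h}; []~p there: a:F, b:F, e:F, f:F, h:T. ✗
g: successors {a, b, f, h}; []~p there: a:F, b:F, f:F, h:T. ✗
h: successors {c, e, f, g}; []~p there: c:F, e:F, f:F, g:F. ✗
— 0 worlds.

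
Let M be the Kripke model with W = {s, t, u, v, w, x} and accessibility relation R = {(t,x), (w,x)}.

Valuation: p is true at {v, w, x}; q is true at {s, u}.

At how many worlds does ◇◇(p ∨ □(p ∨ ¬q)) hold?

0

s: no successors, so ◇◇(p ∨ □(p ∨ ¬q)) fails. ✗
t: successors {x}; ◇(p ∨ □(p ∨ ¬q)) there: x:F. ✗
u: no successors, so ◇◇(p ∨ □(p ∨ ¬q)) fails. ✗
v: no successors, so ◇◇(p ∨ □(p ∨ ¬q)) fails. ✗
w: successors {x}; ◇(p ∨ □(p ∨ ¬q)) there: x:F. ✗
x: no successors, so ◇◇(p ∨ □(p ∨ ¬q)) fails. ✗
Satisfying worlds: ∅.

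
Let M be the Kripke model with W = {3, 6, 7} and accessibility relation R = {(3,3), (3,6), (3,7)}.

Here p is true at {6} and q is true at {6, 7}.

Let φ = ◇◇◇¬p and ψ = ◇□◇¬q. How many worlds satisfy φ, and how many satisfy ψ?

For ◇◇◇¬p:
3: successors {3, 6, 7}; ◇◇¬p there: 3:T, 6:F, 7:F. ✓
6: no successors, so ◇◇◇¬p fails. ✗
7: no successors, so ◇◇◇¬p fails. ✗
— 1 world.
For ◇□◇¬q:
3: successors {3, 6, 7}; □◇¬q there: 3:F, 6:T, 7:T. ✓
6: no successors, so ◇□◇¬q fails. ✗
7: no successors, so ◇□◇¬q fails. ✗
— 1 world.

1 and 1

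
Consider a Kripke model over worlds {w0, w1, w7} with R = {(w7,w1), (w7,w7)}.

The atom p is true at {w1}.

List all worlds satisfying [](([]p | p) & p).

w0: no successors, so [](([]p | p) & p) holds vacuously. ✓
w1: no successors, so [](([]p | p) & p) holds vacuously. ✓
w7: successors {w1, w7}; ([]p | p) & p there: w1:T, w7:F. ✗

{w0, w1}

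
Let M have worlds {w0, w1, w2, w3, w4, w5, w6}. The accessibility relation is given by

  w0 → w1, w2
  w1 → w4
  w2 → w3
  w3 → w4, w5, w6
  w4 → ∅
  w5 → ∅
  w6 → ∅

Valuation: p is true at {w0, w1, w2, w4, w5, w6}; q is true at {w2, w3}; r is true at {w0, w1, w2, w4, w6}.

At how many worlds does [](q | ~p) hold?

w0: successors {w1, w2}; q | ~p there: w1:F, w2:T. ✗
w1: successors {w4}; q | ~p there: w4:F. ✗
w2: successors {w3}; q | ~p there: w3:T. ✓
w3: successors {w4, w5, w6}; q | ~p there: w4:F, w5:F, w6:F. ✗
w4: no successors, so [](q | ~p) holds vacuously. ✓
w5: no successors, so [](q | ~p) holds vacuously. ✓
w6: no successors, so [](q | ~p) holds vacuously. ✓
Satisfying worlds: {w2, w4, w5, w6}.

4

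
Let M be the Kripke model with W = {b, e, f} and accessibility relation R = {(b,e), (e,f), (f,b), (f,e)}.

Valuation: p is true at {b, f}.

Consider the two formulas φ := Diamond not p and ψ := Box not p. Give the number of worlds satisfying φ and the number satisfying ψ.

For Diamond not p:
b: successors {e}; not p there: e:T. ✓
e: successors {f}; not p there: f:F. ✗
f: successors {b, e}; not p there: b:F, e:T. ✓
— 2 worlds.
For Box not p:
b: successors {e}; not p there: e:T. ✓
e: successors {f}; not p there: f:F. ✗
f: successors {b, e}; not p there: b:F, e:T. ✗
— 1 world.

2 and 1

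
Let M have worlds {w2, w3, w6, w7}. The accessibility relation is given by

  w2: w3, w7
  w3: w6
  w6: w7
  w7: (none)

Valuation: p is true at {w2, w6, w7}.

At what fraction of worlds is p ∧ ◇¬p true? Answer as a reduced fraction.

w2: p is T, ◇¬p is T. ✓
w3: p is F, ◇¬p is F. ✗
w6: p is T, ◇¬p is F. ✗
w7: p is T, ◇¬p is F. ✗
That's 1 of 4 worlds, so 1/4.

1/4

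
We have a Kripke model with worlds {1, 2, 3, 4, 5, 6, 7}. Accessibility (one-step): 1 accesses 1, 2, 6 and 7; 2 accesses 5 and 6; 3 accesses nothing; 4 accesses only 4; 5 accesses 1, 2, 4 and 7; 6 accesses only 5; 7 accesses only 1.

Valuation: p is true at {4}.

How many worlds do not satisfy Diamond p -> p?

1: Diamond p is F, p is F. ✓
2: Diamond p is F, p is F. ✓
3: Diamond p is F, p is F. ✓
4: Diamond p is T, p is T. ✓
5: Diamond p is T, p is F. ✗
6: Diamond p is F, p is F. ✓
7: Diamond p is F, p is F. ✓
Satisfying worlds: {1, 2, 3, 4, 6, 7}.
So Diamond p -> p fails at the other 1 world.

1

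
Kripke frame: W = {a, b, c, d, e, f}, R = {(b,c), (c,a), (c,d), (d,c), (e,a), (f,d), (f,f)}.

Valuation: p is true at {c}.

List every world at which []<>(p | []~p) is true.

{a, b, d, f}

a: no successors, so []<>(p | []~p) holds vacuously. ✓
b: successors {c}; <>(p | []~p) there: c:T. ✓
c: successors {a, d}; <>(p | []~p) there: a:F, d:T. ✗
d: successors {c}; <>(p | []~p) there: c:T. ✓
e: successors {a}; <>(p | []~p) there: a:F. ✗
f: successors {d, f}; <>(p | []~p) there: d:T, f:T. ✓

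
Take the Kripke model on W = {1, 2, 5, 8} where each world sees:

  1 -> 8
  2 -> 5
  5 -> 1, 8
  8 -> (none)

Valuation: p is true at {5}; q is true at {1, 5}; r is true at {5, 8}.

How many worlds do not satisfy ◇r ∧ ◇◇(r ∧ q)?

1: ◇r is T, ◇◇(r ∧ q) is F. ✗
2: ◇r is T, ◇◇(r ∧ q) is F. ✗
5: ◇r is T, ◇◇(r ∧ q) is F. ✗
8: ◇r is F, ◇◇(r ∧ q) is F. ✗
Satisfying worlds: ∅.
So ◇r ∧ ◇◇(r ∧ q) fails at the other 4 worlds.

4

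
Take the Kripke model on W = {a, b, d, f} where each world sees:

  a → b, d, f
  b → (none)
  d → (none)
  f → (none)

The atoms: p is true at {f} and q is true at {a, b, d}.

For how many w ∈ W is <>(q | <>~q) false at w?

a: successors {b, d, f}; q | <>~q there: b:T, d:T, f:F. ✓
b: no successors, so <>(q | <>~q) fails. ✗
d: no successors, so <>(q | <>~q) fails. ✗
f: no successors, so <>(q | <>~q) fails. ✗
Satisfying worlds: {a}.
So <>(q | <>~q) fails at the other 3 worlds.

3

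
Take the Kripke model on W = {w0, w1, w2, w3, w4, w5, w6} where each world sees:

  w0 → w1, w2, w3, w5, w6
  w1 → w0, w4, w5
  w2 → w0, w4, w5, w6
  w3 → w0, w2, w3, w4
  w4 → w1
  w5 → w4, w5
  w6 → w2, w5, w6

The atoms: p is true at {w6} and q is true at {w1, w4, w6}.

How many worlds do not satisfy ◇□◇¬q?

1

w0: successors {w1, w2, w3, w5, w6}; □◇¬q there: w1:F, w2:F, w3:F, w5:F, w6:T. ✓
w1: successors {w0, w4, w5}; □◇¬q there: w0:T, w4:T, w5:F. ✓
w2: successors {w0, w4, w5, w6}; □◇¬q there: w0:T, w4:T, w5:F, w6:T. ✓
w3: successors {w0, w2, w3, w4}; □◇¬q there: w0:T, w2:F, w3:F, w4:T. ✓
w4: successors {w1}; □◇¬q there: w1:F. ✗
w5: successors {w4, w5}; □◇¬q there: w4:T, w5:F. ✓
w6: successors {w2, w5, w6}; □◇¬q there: w2:F, w5:F, w6:T. ✓
Satisfying worlds: {w0, w1, w2, w3, w5, w6}.
So ◇□◇¬q fails at the other 1 world.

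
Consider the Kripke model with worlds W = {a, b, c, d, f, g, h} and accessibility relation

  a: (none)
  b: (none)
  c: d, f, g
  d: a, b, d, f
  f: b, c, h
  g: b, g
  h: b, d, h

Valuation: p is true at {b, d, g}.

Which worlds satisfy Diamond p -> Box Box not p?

a: Diamond p is F, Box Box not p is T. ✓
b: Diamond p is F, Box Box not p is T. ✓
c: Diamond p is T, Box Box not p is F. ✗
d: Diamond p is T, Box Box not p is F. ✗
f: Diamond p is T, Box Box not p is F. ✗
g: Diamond p is T, Box Box not p is F. ✗
h: Diamond p is T, Box Box not p is F. ✗

{a, b}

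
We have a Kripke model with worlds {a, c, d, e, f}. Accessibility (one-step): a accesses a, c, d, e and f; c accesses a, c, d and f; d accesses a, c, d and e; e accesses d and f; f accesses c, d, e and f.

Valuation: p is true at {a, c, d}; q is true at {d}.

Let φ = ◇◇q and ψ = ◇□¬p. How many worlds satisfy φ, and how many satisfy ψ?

For ◇◇q:
a: successors {a, c, d, e, f}; ◇q there: a:T, c:T, d:T, e:T, f:T. ✓
c: successors {a, c, d, f}; ◇q there: a:T, c:T, d:T, f:T. ✓
d: successors {a, c, d, e}; ◇q there: a:T, c:T, d:T, e:T. ✓
e: successors {d, f}; ◇q there: d:T, f:T. ✓
f: successors {c, d, e, f}; ◇q there: c:T, d:T, e:T, f:T. ✓
— 5 worlds.
For ◇□¬p:
a: successors {a, c, d, e, f}; □¬p there: a:F, c:F, d:F, e:F, f:F. ✗
c: successors {a, c, d, f}; □¬p there: a:F, c:F, d:F, f:F. ✗
d: successors {a, c, d, e}; □¬p there: a:F, c:F, d:F, e:F. ✗
e: successors {d, f}; □¬p there: d:F, f:F. ✗
f: successors {c, d, e, f}; □¬p there: c:F, d:F, e:F, f:F. ✗
— 0 worlds.

5 and 0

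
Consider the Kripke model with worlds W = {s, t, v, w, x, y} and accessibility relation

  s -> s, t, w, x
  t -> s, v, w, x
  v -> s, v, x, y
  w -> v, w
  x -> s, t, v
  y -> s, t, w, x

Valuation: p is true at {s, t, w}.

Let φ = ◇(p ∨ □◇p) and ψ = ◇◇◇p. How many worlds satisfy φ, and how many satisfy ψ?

For ◇(p ∨ □◇p):
s: successors {s, t, w, x}; p ∨ □◇p there: s:T, t:T, w:T, x:T. ✓
t: successors {s, v, w, x}; p ∨ □◇p there: s:T, v:T, w:T, x:T. ✓
v: successors {s, v, x, y}; p ∨ □◇p there: s:T, v:T, x:T, y:T. ✓
w: successors {v, w}; p ∨ □◇p there: v:T, w:T. ✓
x: successors {s, t, v}; p ∨ □◇p there: s:T, t:T, v:T. ✓
y: successors {s, t, w, x}; p ∨ □◇p there: s:T, t:T, w:T, x:T. ✓
— 6 worlds.
For ◇◇◇p:
s: successors {s, t, w, x}; ◇◇p there: s:T, t:T, w:T, x:T. ✓
t: successors {s, v, w, x}; ◇◇p there: s:T, v:T, w:T, x:T. ✓
v: successors {s, v, x, y}; ◇◇p there: s:T, v:T, x:T, y:T. ✓
w: successors {v, w}; ◇◇p there: v:T, w:T. ✓
x: successors {s, t, v}; ◇◇p there: s:T, t:T, v:T. ✓
y: successors {s, t, w, x}; ◇◇p there: s:T, t:T, w:T, x:T. ✓
— 6 worlds.

6 and 6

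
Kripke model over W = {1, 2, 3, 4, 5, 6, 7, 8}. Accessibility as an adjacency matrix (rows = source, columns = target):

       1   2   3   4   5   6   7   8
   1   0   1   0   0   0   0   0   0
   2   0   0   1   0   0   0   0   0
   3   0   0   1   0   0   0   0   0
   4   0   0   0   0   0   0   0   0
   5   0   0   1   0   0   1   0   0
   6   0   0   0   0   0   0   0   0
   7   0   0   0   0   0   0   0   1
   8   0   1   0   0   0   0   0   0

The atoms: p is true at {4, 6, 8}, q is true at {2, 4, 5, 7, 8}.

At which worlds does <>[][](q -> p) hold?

{1, 2, 3, 5, 7, 8}

1: successors {2}; [][](q -> p) there: 2:T. ✓
2: successors {3}; [][](q -> p) there: 3:T. ✓
3: successors {3}; [][](q -> p) there: 3:T. ✓
4: no successors, so <>[][](q -> p) fails. ✗
5: successors {3, 6}; [][](q -> p) there: 3:T, 6:T. ✓
6: no successors, so <>[][](q -> p) fails. ✗
7: successors {8}; [][](q -> p) there: 8:T. ✓
8: successors {2}; [][](q -> p) there: 2:T. ✓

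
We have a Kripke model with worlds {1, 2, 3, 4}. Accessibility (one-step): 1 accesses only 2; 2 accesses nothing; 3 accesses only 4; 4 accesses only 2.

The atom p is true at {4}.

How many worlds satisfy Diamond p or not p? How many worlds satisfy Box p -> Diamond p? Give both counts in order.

3 and 3

For Diamond p or not p:
1: Diamond p is F, not p is T. ✓
2: Diamond p is F, not p is T. ✓
3: Diamond p is T, not p is T. ✓
4: Diamond p is F, not p is F. ✗
— 3 worlds.
For Box p -> Diamond p:
1: Box p is F, Diamond p is F. ✓
2: Box p is T, Diamond p is F. ✗
3: Box p is T, Diamond p is T. ✓
4: Box p is F, Diamond p is F. ✓
— 3 worlds.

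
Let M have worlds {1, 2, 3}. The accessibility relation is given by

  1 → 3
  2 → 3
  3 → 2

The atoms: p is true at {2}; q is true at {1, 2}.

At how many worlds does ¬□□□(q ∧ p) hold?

1: □□□(q ∧ p) is F. ✓
2: □□□(q ∧ p) is F. ✓
3: □□□(q ∧ p) is T. ✗
Satisfying worlds: {1, 2}.

2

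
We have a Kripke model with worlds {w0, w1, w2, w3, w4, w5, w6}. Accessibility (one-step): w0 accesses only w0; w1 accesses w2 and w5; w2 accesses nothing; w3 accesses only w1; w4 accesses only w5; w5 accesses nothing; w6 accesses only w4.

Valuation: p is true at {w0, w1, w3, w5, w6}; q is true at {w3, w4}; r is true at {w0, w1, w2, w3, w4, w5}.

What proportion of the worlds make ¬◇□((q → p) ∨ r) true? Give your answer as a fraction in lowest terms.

2/7

w0: ◇□((q → p) ∨ r) is T. ✗
w1: ◇□((q → p) ∨ r) is T. ✗
w2: ◇□((q → p) ∨ r) is F. ✓
w3: ◇□((q → p) ∨ r) is T. ✗
w4: ◇□((q → p) ∨ r) is T. ✗
w5: ◇□((q → p) ∨ r) is F. ✓
w6: ◇□((q → p) ∨ r) is T. ✗
That's 2 of 7 worlds, so 2/7.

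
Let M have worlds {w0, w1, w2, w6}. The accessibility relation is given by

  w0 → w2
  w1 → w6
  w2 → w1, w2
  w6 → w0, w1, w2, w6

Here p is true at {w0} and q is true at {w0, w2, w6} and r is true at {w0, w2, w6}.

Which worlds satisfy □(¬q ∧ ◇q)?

w0: successors {w2}; ¬q ∧ ◇q there: w2:F. ✗
w1: successors {w6}; ¬q ∧ ◇q there: w6:F. ✗
w2: successors {w1, w2}; ¬q ∧ ◇q there: w1:T, w2:F. ✗
w6: successors {w0, w1, w2, w6}; ¬q ∧ ◇q there: w0:F, w1:T, w2:F, w6:F. ✗

∅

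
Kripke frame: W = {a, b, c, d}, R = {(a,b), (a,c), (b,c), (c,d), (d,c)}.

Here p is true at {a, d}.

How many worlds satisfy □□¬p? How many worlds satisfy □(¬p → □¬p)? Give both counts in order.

1 and 1

For □□¬p:
a: successors {b, c}; □¬p there: b:T, c:F. ✗
b: successors {c}; □¬p there: c:F. ✗
c: successors {d}; □¬p there: d:T. ✓
d: successors {c}; □¬p there: c:F. ✗
— 1 world.
For □(¬p → □¬p):
a: successors {b, c}; ¬p → □¬p there: b:T, c:F. ✗
b: successors {c}; ¬p → □¬p there: c:F. ✗
c: successors {d}; ¬p → □¬p there: d:T. ✓
d: successors {c}; ¬p → □¬p there: c:F. ✗
— 1 world.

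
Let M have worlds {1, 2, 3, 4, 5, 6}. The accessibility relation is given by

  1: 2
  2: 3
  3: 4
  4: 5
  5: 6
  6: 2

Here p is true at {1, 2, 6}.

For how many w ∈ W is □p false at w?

3

1: successors {2}; p there: 2:T. ✓
2: successors {3}; p there: 3:F. ✗
3: successors {4}; p there: 4:F. ✗
4: successors {5}; p there: 5:F. ✗
5: successors {6}; p there: 6:T. ✓
6: successors {2}; p there: 2:T. ✓
Satisfying worlds: {1, 5, 6}.
So □p fails at the other 3 worlds.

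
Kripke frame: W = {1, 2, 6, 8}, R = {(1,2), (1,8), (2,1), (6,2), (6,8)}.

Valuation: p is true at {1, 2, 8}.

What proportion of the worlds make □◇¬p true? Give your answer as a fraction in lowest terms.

1: successors {2, 8}; ◇¬p there: 2:F, 8:F. ✗
2: successors {1}; ◇¬p there: 1:F. ✗
6: successors {2, 8}; ◇¬p there: 2:F, 8:F. ✗
8: no successors, so □◇¬p holds vacuously. ✓
That's 1 of 4 worlds, so 1/4.

1/4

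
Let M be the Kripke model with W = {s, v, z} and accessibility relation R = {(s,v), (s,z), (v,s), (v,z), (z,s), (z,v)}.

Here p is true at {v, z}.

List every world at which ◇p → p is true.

s: ◇p is T, p is F. ✗
v: ◇p is T, p is T. ✓
z: ◇p is T, p is T. ✓

{v, z}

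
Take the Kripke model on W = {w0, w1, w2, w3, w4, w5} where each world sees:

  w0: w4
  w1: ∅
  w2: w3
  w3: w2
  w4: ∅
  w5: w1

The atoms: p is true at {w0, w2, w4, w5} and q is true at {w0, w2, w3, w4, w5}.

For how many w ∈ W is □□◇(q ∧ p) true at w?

5

w0: successors {w4}; □◇(q ∧ p) there: w4:T. ✓
w1: no successors, so □□◇(q ∧ p) holds vacuously. ✓
w2: successors {w3}; □◇(q ∧ p) there: w3:F. ✗
w3: successors {w2}; □◇(q ∧ p) there: w2:T. ✓
w4: no successors, so □□◇(q ∧ p) holds vacuously. ✓
w5: successors {w1}; □◇(q ∧ p) there: w1:T. ✓
Satisfying worlds: {w0, w1, w3, w4, w5}.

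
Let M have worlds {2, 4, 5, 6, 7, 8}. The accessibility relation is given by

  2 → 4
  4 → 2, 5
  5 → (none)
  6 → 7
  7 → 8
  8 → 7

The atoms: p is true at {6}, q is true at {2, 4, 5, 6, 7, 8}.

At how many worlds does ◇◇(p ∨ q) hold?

2: successors {4}; ◇(p ∨ q) there: 4:T. ✓
4: successors {2, 5}; ◇(p ∨ q) there: 2:T, 5:F. ✓
5: no successors, so ◇◇(p ∨ q) fails. ✗
6: successors {7}; ◇(p ∨ q) there: 7:T. ✓
7: successors {8}; ◇(p ∨ q) there: 8:T. ✓
8: successors {7}; ◇(p ∨ q) there: 7:T. ✓
Satisfying worlds: {2, 4, 6, 7, 8}.

5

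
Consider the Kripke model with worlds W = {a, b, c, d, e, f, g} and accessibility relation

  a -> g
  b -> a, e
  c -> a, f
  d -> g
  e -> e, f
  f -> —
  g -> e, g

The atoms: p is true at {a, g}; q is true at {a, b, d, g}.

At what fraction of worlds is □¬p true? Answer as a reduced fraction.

2/7

a: successors {g}; ¬p there: g:F. ✗
b: successors {a, e}; ¬p there: a:F, e:T. ✗
c: successors {a, f}; ¬p there: a:F, f:T. ✗
d: successors {g}; ¬p there: g:F. ✗
e: successors {e, f}; ¬p there: e:T, f:T. ✓
f: no successors, so □¬p holds vacuously. ✓
g: successors {e, g}; ¬p there: e:T, g:F. ✗
That's 2 of 7 worlds, so 2/7.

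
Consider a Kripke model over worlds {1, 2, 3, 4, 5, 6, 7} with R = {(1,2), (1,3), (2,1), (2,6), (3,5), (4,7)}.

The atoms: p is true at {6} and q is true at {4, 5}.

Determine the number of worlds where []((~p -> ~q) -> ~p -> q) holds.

4

1: successors {2, 3}; (~p -> ~q) -> ~p -> q there: 2:F, 3:F. ✗
2: successors {1, 6}; (~p -> ~q) -> ~p -> q there: 1:F, 6:T. ✗
3: successors {5}; (~p -> ~q) -> ~p -> q there: 5:T. ✓
4: successors {7}; (~p -> ~q) -> ~p -> q there: 7:F. ✗
5: no successors, so []((~p -> ~q) -> ~p -> q) holds vacuously. ✓
6: no successors, so []((~p -> ~q) -> ~p -> q) holds vacuously. ✓
7: no successors, so []((~p -> ~q) -> ~p -> q) holds vacuously. ✓
Satisfying worlds: {3, 5, 6, 7}.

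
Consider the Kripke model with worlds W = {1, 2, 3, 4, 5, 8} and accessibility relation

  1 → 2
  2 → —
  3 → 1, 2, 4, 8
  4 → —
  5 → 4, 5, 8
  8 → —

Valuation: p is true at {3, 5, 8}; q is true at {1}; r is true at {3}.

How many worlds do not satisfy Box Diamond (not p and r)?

3

1: successors {2}; Diamond (not p and r) there: 2:F. ✗
2: no successors, so Box Diamond (not p and r) holds vacuously. ✓
3: successors {1, 2, 4, 8}; Diamond (not p and r) there: 1:F, 2:F, 4:F, 8:F. ✗
4: no successors, so Box Diamond (not p and r) holds vacuously. ✓
5: successors {4, 5, 8}; Diamond (not p and r) there: 4:F, 5:F, 8:F. ✗
8: no successors, so Box Diamond (not p and r) holds vacuously. ✓
Satisfying worlds: {2, 4, 8}.
So Box Diamond (not p and r) fails at the other 3 worlds.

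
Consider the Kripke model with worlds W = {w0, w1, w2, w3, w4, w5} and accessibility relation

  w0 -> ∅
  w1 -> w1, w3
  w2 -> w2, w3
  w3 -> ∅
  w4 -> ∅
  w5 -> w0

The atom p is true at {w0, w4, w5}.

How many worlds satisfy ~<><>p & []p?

4

w0: ~<><>p is T, []p is T. ✓
w1: ~<><>p is T, []p is F. ✗
w2: ~<><>p is T, []p is F. ✗
w3: ~<><>p is T, []p is T. ✓
w4: ~<><>p is T, []p is T. ✓
w5: ~<><>p is T, []p is T. ✓
Satisfying worlds: {w0, w3, w4, w5}.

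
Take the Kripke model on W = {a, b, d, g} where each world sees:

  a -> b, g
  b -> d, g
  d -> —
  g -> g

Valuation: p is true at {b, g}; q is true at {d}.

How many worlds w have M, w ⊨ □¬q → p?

2

a: □¬q is T, p is F. ✗
b: □¬q is F, p is T. ✓
d: □¬q is T, p is F. ✗
g: □¬q is T, p is T. ✓
Satisfying worlds: {b, g}.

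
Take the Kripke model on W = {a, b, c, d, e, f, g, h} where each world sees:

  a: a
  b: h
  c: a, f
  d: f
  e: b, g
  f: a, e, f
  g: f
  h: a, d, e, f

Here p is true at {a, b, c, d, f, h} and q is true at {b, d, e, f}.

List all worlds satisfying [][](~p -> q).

a: successors {a}; [](~p -> q) there: a:T. ✓
b: successors {h}; [](~p -> q) there: h:T. ✓
c: successors {a, f}; [](~p -> q) there: a:T, f:T. ✓
d: successors {f}; [](~p -> q) there: f:T. ✓
e: successors {b, g}; [](~p -> q) there: b:T, g:T. ✓
f: successors {a, e, f}; [](~p -> q) there: a:T, e:F, f:T. ✗
g: successors {f}; [](~p -> q) there: f:T. ✓
h: successors {a, d, e, f}; [](~p -> q) there: a:T, d:T, e:F, f:T. ✗

{a, b, c, d, e, g}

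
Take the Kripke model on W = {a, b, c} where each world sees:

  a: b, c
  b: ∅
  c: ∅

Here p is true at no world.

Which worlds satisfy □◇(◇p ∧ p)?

{b, c}

a: successors {b, c}; ◇(◇p ∧ p) there: b:F, c:F. ✗
b: no successors, so □◇(◇p ∧ p) holds vacuously. ✓
c: no successors, so □◇(◇p ∧ p) holds vacuously. ✓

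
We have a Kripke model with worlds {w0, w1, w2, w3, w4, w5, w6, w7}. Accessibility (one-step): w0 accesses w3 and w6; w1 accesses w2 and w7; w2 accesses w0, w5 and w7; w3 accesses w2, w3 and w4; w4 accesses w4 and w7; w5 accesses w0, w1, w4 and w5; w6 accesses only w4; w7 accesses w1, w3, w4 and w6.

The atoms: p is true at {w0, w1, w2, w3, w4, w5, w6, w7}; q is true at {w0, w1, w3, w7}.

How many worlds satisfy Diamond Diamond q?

8

w0: successors {w3, w6}; Diamond q there: w3:T, w6:F. ✓
w1: successors {w2, w7}; Diamond q there: w2:T, w7:T. ✓
w2: successors {w0, w5, w7}; Diamond q there: w0:T, w5:T, w7:T. ✓
w3: successors {w2, w3, w4}; Diamond q there: w2:T, w3:T, w4:T. ✓
w4: successors {w4, w7}; Diamond q there: w4:T, w7:T. ✓
w5: successors {w0, w1, w4, w5}; Diamond q there: w0:T, w1:T, w4:T, w5:T. ✓
w6: successors {w4}; Diamond q there: w4:T. ✓
w7: successors {w1, w3, w4, w6}; Diamond q there: w1:T, w3:T, w4:T, w6:F. ✓
Satisfying worlds: {w0, w1, w2, w3, w4, w5, w6, w7}.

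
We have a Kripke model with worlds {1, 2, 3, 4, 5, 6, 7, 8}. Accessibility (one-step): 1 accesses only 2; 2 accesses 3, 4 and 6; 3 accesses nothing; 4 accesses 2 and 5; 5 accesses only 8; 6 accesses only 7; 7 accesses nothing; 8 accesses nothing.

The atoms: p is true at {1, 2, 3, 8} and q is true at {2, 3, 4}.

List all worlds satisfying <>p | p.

{1, 2, 3, 4, 5, 8}

1: <>p is T, p is T. ✓
2: <>p is T, p is T. ✓
3: <>p is F, p is T. ✓
4: <>p is T, p is F. ✓
5: <>p is T, p is F. ✓
6: <>p is F, p is F. ✗
7: <>p is F, p is F. ✗
8: <>p is F, p is T. ✓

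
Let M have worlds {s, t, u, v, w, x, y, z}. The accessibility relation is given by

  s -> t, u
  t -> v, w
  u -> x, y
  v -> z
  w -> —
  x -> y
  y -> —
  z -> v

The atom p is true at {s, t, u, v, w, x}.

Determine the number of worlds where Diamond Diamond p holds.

2

s: successors {t, u}; Diamond p there: t:T, u:T. ✓
t: successors {v, w}; Diamond p there: v:F, w:F. ✗
u: successors {x, y}; Diamond p there: x:F, y:F. ✗
v: successors {z}; Diamond p there: z:T. ✓
w: no successors, so Diamond Diamond p fails. ✗
x: successors {y}; Diamond p there: y:F. ✗
y: no successors, so Diamond Diamond p fails. ✗
z: successors {v}; Diamond p there: v:F. ✗
Satisfying worlds: {s, v}.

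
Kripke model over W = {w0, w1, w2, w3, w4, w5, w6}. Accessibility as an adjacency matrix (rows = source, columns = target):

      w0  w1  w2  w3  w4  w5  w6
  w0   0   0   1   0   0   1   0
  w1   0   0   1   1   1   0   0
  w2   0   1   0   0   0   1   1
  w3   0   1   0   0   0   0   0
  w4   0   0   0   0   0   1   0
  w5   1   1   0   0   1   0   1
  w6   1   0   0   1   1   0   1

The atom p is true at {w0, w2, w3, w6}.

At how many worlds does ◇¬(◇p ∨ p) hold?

w0: successors {w2, w5}; ¬(◇p ∨ p) there: w2:F, w5:F. ✗
w1: successors {w2, w3, w4}; ¬(◇p ∨ p) there: w2:F, w3:F, w4:T. ✓
w2: successors {w1, w5, w6}; ¬(◇p ∨ p) there: w1:F, w5:F, w6:F. ✗
w3: successors {w1}; ¬(◇p ∨ p) there: w1:F. ✗
w4: successors {w5}; ¬(◇p ∨ p) there: w5:F. ✗
w5: successors {w0, w1, w4, w6}; ¬(◇p ∨ p) there: w0:F, w1:F, w4:T, w6:F. ✓
w6: successors {w0, w3, w4, w6}; ¬(◇p ∨ p) there: w0:F, w3:F, w4:T, w6:F. ✓
Satisfying worlds: {w1, w5, w6}.

3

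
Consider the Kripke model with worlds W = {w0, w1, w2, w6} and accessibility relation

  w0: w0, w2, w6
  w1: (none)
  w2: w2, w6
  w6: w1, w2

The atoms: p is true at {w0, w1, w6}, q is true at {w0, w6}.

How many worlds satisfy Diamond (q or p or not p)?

3

w0: successors {w0, w2, w6}; q or p or not p there: w0:T, w2:T, w6:T. ✓
w1: no successors, so Diamond (q or p or not p) fails. ✗
w2: successors {w2, w6}; q or p or not p there: w2:T, w6:T. ✓
w6: successors {w1, w2}; q or p or not p there: w1:T, w2:T. ✓
Satisfying worlds: {w0, w2, w6}.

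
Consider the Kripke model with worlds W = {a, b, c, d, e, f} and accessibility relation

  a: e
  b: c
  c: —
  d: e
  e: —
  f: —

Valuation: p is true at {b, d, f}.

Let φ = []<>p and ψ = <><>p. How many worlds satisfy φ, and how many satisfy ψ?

3 and 0

For []<>p:
a: successors {e}; <>p there: e:F. ✗
b: successors {c}; <>p there: c:F. ✗
c: no successors, so []<>p holds vacuously. ✓
d: successors {e}; <>p there: e:F. ✗
e: no successors, so []<>p holds vacuously. ✓
f: no successors, so []<>p holds vacuously. ✓
— 3 worlds.
For <><>p:
a: successors {e}; <>p there: e:F. ✗
b: successors {c}; <>p there: c:F. ✗
c: no successors, so <><>p fails. ✗
d: successors {e}; <>p there: e:F. ✗
e: no successors, so <><>p fails. ✗
f: no successors, so <><>p fails. ✗
— 0 worlds.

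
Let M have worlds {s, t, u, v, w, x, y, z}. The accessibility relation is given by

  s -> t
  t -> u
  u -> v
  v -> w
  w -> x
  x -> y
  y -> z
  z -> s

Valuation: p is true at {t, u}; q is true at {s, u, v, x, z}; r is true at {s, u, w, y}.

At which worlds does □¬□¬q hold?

{s, t, v, x, y}

s: successors {t}; ¬□¬q there: t:T. ✓
t: successors {u}; ¬□¬q there: u:T. ✓
u: successors {v}; ¬□¬q there: v:F. ✗
v: successors {w}; ¬□¬q there: w:T. ✓
w: successors {x}; ¬□¬q there: x:F. ✗
x: successors {y}; ¬□¬q there: y:T. ✓
y: successors {z}; ¬□¬q there: z:T. ✓
z: successors {s}; ¬□¬q there: s:F. ✗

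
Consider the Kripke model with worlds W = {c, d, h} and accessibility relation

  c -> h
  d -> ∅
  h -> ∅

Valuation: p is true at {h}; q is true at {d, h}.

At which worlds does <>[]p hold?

c: successors {h}; []p there: h:T. ✓
d: no successors, so <>[]p fails. ✗
h: no successors, so <>[]p fails. ✗

{c}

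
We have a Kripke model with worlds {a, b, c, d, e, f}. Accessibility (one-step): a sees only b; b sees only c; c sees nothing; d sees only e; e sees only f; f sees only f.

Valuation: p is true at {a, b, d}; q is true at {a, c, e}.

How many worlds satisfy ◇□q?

a: successors {b}; □q there: b:T. ✓
b: successors {c}; □q there: c:T. ✓
c: no successors, so ◇□q fails. ✗
d: successors {e}; □q there: e:F. ✗
e: successors {f}; □q there: f:F. ✗
f: successors {f}; □q there: f:F. ✗
Satisfying worlds: {a, b}.

2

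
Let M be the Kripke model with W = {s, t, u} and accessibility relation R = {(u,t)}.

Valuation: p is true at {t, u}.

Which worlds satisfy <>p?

{u}

s: no successors, so <>p fails. ✗
t: no successors, so <>p fails. ✗
u: successors {t}; p there: t:T. ✓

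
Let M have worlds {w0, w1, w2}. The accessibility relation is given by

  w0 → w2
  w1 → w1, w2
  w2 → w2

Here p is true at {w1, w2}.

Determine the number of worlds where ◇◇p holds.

w0: successors {w2}; ◇p there: w2:T. ✓
w1: successors {w1, w2}; ◇p there: w1:T, w2:T. ✓
w2: successors {w2}; ◇p there: w2:T. ✓
Satisfying worlds: {w0, w1, w2}.

3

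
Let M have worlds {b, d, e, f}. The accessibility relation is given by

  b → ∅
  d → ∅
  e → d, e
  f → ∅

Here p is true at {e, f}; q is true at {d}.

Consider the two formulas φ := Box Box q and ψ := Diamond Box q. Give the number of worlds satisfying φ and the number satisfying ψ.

3 and 1

For Box Box q:
b: no successors, so Box Box q holds vacuously. ✓
d: no successors, so Box Box q holds vacuously. ✓
e: successors {d, e}; Box q there: d:T, e:F. ✗
f: no successors, so Box Box q holds vacuously. ✓
— 3 worlds.
For Diamond Box q:
b: no successors, so Diamond Box q fails. ✗
d: no successors, so Diamond Box q fails. ✗
e: successors {d, e}; Box q there: d:T, e:F. ✓
f: no successors, so Diamond Box q fails. ✗
— 1 world.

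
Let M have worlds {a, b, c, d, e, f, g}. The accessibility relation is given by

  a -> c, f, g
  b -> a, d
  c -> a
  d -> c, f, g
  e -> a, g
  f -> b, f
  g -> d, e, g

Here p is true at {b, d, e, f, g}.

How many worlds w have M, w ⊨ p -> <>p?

a: p is F, <>p is T. ✓
b: p is T, <>p is T. ✓
c: p is F, <>p is F. ✓
d: p is T, <>p is T. ✓
e: p is T, <>p is T. ✓
f: p is T, <>p is T. ✓
g: p is T, <>p is T. ✓
Satisfying worlds: {a, b, c, d, e, f, g}.

7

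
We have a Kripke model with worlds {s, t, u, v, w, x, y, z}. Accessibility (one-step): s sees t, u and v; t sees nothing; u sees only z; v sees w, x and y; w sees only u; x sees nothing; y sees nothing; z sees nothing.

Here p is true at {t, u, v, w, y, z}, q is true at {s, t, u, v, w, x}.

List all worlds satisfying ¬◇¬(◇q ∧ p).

{t, x, y, z}

s: ◇¬(◇q ∧ p) is T. ✗
t: ◇¬(◇q ∧ p) is F. ✓
u: ◇¬(◇q ∧ p) is T. ✗
v: ◇¬(◇q ∧ p) is T. ✗
w: ◇¬(◇q ∧ p) is T. ✗
x: ◇¬(◇q ∧ p) is F. ✓
y: ◇¬(◇q ∧ p) is F. ✓
z: ◇¬(◇q ∧ p) is F. ✓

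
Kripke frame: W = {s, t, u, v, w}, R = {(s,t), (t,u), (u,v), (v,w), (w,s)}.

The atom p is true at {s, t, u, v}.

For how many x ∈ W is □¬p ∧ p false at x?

s: □¬p is F, p is T. ✗
t: □¬p is F, p is T. ✗
u: □¬p is F, p is T. ✗
v: □¬p is T, p is T. ✓
w: □¬p is F, p is F. ✗
Satisfying worlds: {v}.
So □¬p ∧ p fails at the other 4 worlds.

4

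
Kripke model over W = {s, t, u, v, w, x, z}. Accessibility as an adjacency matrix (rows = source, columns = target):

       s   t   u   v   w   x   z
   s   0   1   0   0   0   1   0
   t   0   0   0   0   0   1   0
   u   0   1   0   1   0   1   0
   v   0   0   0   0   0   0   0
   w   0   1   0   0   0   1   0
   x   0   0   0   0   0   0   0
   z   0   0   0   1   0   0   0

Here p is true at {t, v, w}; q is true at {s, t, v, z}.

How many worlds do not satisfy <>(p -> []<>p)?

2

s: successors {t, x}; p -> []<>p there: t:F, x:T. ✓
t: successors {x}; p -> []<>p there: x:T. ✓
u: successors {t, v, x}; p -> []<>p there: t:F, v:T, x:T. ✓
v: no successors, so <>(p -> []<>p) fails. ✗
w: successors {t, x}; p -> []<>p there: t:F, x:T. ✓
x: no successors, so <>(p -> []<>p) fails. ✗
z: successors {v}; p -> []<>p there: v:T. ✓
Satisfying worlds: {s, t, u, w, z}.
So <>(p -> []<>p) fails at the other 2 worlds.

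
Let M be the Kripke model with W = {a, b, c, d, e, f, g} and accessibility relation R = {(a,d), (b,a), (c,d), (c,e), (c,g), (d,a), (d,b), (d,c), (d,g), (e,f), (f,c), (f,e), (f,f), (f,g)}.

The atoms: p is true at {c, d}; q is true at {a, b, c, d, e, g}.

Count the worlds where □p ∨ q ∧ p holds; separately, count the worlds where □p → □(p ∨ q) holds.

For □p ∨ q ∧ p:
a: □p is T, q ∧ p is F. ✓
b: □p is F, q ∧ p is F. ✗
c: □p is F, q ∧ p is T. ✓
d: □p is F, q ∧ p is T. ✓
e: □p is F, q ∧ p is F. ✗
f: □p is F, q ∧ p is F. ✗
g: □p is T, q ∧ p is F. ✓
— 4 worlds.
For □p → □(p ∨ q):
a: □p is T, □(p ∨ q) is T. ✓
b: □p is F, □(p ∨ q) is T. ✓
c: □p is F, □(p ∨ q) is T. ✓
d: □p is F, □(p ∨ q) is T. ✓
e: □p is F, □(p ∨ q) is F. ✓
f: □p is F, □(p ∨ q) is F. ✓
g: □p is T, □(p ∨ q) is T. ✓
— 7 worlds.

4 and 7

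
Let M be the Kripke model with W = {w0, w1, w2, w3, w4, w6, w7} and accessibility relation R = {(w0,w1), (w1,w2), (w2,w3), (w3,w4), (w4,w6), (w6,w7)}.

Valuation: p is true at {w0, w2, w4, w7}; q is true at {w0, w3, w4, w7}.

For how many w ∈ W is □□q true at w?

w0: successors {w1}; □q there: w1:F. ✗
w1: successors {w2}; □q there: w2:T. ✓
w2: successors {w3}; □q there: w3:T. ✓
w3: successors {w4}; □q there: w4:F. ✗
w4: successors {w6}; □q there: w6:T. ✓
w6: successors {w7}; □q there: w7:T. ✓
w7: no successors, so □□q holds vacuously. ✓
Satisfying worlds: {w1, w2, w4, w6, w7}.

5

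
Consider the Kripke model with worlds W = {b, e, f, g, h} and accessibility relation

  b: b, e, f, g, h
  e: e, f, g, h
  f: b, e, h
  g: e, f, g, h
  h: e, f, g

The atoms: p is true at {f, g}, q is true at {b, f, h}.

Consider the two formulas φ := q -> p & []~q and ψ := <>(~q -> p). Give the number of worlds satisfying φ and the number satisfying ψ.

For q -> p & []~q:
b: q is T, p & []~q is F. ✗
e: q is F, p & []~q is F. ✓
f: q is T, p & []~q is F. ✗
g: q is F, p & []~q is F. ✓
h: q is T, p & []~q is F. ✗
— 2 worlds.
For <>(~q -> p):
b: successors {b, e, f, g, h}; ~q -> p there: b:T, e:F, f:T, g:T, h:T. ✓
e: successors {e, f, g, h}; ~q -> p there: e:F, f:T, g:T, h:T. ✓
f: successors {b, e, h}; ~q -> p there: b:T, e:F, h:T. ✓
g: successors {e, f, g, h}; ~q -> p there: e:F, f:T, g:T, h:T. ✓
h: successors {e, f, g}; ~q -> p there: e:F, f:T, g:T. ✓
— 5 worlds.

2 and 5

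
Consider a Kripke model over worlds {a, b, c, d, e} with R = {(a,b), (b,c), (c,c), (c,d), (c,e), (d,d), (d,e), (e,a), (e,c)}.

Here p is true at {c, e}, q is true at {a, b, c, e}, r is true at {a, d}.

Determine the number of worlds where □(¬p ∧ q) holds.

1

a: successors {b}; ¬p ∧ q there: b:T. ✓
b: successors {c}; ¬p ∧ q there: c:F. ✗
c: successors {c, d, e}; ¬p ∧ q there: c:F, d:F, e:F. ✗
d: successors {d, e}; ¬p ∧ q there: d:F, e:F. ✗
e: successors {a, c}; ¬p ∧ q there: a:T, c:F. ✗
Satisfying worlds: {a}.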